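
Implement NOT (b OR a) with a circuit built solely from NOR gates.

(((b NOR a) NOR (b NOR a)) NOR ((b NOR a) NOR (b NOR a)))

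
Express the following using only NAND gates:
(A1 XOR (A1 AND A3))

((A1 NAND (A1 NAND ((A1 NAND A3) NAND (A1 NAND A3)))) NAND (((A1 NAND A3) NAND (A1 NAND A3)) NAND (A1 NAND ((A1 NAND A3) NAND (A1 NAND A3)))))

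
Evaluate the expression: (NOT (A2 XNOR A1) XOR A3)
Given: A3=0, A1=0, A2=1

Substituting: (NOT (1 XNOR 0) XOR 0)
= 1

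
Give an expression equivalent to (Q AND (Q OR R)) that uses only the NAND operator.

((Q NAND ((Q NAND Q) NAND (R NAND R))) NAND (Q NAND ((Q NAND Q) NAND (R NAND R))))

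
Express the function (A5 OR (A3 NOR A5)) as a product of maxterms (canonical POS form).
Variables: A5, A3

ΠM(1) = (A5 OR NOT A3)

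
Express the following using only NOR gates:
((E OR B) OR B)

((((E NOR B) NOR (E NOR B)) NOR B) NOR (((E NOR B) NOR (E NOR B)) NOR B))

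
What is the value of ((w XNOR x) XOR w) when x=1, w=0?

Substituting: ((0 XNOR 1) XOR 0)
= 0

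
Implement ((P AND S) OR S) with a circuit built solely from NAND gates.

((((P NAND S) NAND (P NAND S)) NAND ((P NAND S) NAND (P NAND S))) NAND (S NAND S))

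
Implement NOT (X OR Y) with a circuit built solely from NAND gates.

(((X NAND X) NAND (Y NAND Y)) NAND ((X NAND X) NAND (Y NAND Y)))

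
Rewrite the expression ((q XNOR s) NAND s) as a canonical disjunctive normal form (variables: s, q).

(NOT s AND NOT q) OR (NOT s AND q) OR (s AND NOT q)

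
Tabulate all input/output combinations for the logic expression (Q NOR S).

Q | S | Output
--------------
0 | 0 | 1
0 | 1 | 0
1 | 0 | 0
1 | 1 | 0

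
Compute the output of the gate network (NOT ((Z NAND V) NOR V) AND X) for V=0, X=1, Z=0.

Substituting: (NOT ((0 NAND 0) NOR 0) AND 1)
= 1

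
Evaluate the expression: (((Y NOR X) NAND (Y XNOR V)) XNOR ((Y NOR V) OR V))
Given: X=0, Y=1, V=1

Substituting: (((1 NOR 0) NAND (1 XNOR 1)) XNOR ((1 NOR 1) OR 1))
= 1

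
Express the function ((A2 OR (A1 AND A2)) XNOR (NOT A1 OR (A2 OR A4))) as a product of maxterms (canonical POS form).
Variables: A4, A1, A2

ΠM(0, 4, 6) = (A4 OR A1 OR A2) AND (NOT A4 OR A1 OR A2) AND (NOT A4 OR NOT A1 OR A2)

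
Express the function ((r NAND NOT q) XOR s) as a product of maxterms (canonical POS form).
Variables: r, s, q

ΠM(2, 3, 4, 7) = (r OR NOT s OR q) AND (r OR NOT s OR NOT q) AND (NOT r OR s OR q) AND (NOT r OR NOT s OR NOT q)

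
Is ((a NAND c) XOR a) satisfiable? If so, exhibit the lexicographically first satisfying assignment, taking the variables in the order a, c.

a=0, c=0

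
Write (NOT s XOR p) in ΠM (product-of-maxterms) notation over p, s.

ΠM(1, 2) = (p OR NOT s) AND (NOT p OR s)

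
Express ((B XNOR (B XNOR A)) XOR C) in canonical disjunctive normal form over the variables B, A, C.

(NOT B AND NOT A AND C) OR (NOT B AND A AND NOT C) OR (B AND NOT A AND C) OR (B AND A AND NOT C)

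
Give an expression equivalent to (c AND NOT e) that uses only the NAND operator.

((c NAND (e NAND e)) NAND (c NAND (e NAND e)))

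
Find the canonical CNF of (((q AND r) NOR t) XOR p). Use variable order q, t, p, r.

(q OR t OR NOT p OR r) AND (q OR t OR NOT p OR NOT r) AND (q OR NOT t OR p OR r) AND (q OR NOT t OR p OR NOT r) AND (NOT q OR t OR p OR NOT r) AND (NOT q OR t OR NOT p OR r) AND (NOT q OR NOT t OR p OR r) AND (NOT q OR NOT t OR p OR NOT r)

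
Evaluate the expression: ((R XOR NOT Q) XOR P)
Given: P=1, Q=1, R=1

Substituting: ((1 XOR NOT 1) XOR 1)
= 0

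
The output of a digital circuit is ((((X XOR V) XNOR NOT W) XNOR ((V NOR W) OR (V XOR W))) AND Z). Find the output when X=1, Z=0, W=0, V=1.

Substituting: ((((1 XOR 1) XNOR NOT 0) XNOR ((1 NOR 0) OR (1 XOR 0))) AND 0)
= 0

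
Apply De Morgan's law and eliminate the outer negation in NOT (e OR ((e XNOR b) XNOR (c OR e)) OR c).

NOT e AND NOT ((e XNOR b) XNOR (c OR e)) AND NOT c
De Morgan's: NOT(OR of terms) = AND of negations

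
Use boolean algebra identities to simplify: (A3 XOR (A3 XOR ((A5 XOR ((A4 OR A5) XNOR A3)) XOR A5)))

By XOR self-cancellation ((E XOR v) XOR v = E) then XOR self-cancellation ((E XOR v) XOR v = E):
= ((A4 OR A5) XNOR A3)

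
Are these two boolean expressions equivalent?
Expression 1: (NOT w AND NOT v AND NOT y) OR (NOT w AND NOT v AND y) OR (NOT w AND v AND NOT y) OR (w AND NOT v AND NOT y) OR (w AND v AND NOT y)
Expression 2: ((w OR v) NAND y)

Yes, they are equivalent — the two output columns agree on all 8 assignments:
w | v | y | Expression 1 | Expression 2
---------------------------------------
0 | 0 | 0 | 1 | 1
0 | 0 | 1 | 1 | 1
0 | 1 | 0 | 1 | 1
0 | 1 | 1 | 0 | 0
1 | 0 | 0 | 1 | 1
1 | 0 | 1 | 0 | 0
1 | 1 | 0 | 1 | 1
1 | 1 | 1 | 0 | 0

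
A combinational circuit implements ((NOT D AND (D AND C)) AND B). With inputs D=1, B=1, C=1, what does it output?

Substituting: ((NOT 1 AND (1 AND 1)) AND 1)
= 0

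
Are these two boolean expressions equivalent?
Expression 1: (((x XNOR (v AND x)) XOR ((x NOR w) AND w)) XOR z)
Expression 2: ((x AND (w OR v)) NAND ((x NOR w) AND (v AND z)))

No. Counterexample: with z=0, x=1, v=0, w=0, Expression 1 = 0 but Expression 2 = 1.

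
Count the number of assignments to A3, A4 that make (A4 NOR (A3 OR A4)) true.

Satisfying assignments: (0,0)
Count: 1 out of 4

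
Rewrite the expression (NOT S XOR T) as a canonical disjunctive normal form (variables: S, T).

(NOT S AND NOT T) OR (S AND T)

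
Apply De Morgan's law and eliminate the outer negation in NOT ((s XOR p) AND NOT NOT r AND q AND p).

NOT (s XOR p) OR NOT r OR NOT q OR NOT p
De Morgan's: NOT(AND of terms) = OR of negations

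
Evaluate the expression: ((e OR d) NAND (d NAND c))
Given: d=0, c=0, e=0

Substituting: ((0 OR 0) NAND (0 NAND 0))
= 1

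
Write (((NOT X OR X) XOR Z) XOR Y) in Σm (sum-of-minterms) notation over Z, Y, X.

Σm(0, 1, 6, 7) = (NOT Z AND NOT Y AND NOT X) OR (NOT Z AND NOT Y AND X) OR (Z AND Y AND NOT X) OR (Z AND Y AND X)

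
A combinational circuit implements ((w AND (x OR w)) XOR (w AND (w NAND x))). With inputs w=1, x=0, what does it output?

Substituting: ((1 AND (0 OR 1)) XOR (1 AND (1 NAND 0)))
= 0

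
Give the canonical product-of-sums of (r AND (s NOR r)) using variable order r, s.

ΠM(0, 1, 2, 3) = (r OR s) AND (r OR NOT s) AND (NOT r OR s) AND (NOT r OR NOT s)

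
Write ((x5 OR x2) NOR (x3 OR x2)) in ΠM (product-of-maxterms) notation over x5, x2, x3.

ΠM(1, 2, 3, 4, 5, 6, 7) = (x5 OR x2 OR NOT x3) AND (x5 OR NOT x2 OR x3) AND (x5 OR NOT x2 OR NOT x3) AND (NOT x5 OR x2 OR x3) AND (NOT x5 OR x2 OR NOT x3) AND (NOT x5 OR NOT x2 OR x3) AND (NOT x5 OR NOT x2 OR NOT x3)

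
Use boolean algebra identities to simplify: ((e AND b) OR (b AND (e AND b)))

By absorption (E OR (E AND v) = E):
= (e AND b)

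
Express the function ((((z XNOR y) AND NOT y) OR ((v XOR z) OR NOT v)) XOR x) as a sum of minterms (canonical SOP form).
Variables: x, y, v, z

Σm(0, 1, 2, 4, 5, 6, 11, 15) = (NOT x AND NOT y AND NOT v AND NOT z) OR (NOT x AND NOT y AND NOT v AND z) OR (NOT x AND NOT y AND v AND NOT z) OR (NOT x AND y AND NOT v AND NOT z) OR (NOT x AND y AND NOT v AND z) OR (NOT x AND y AND v AND NOT z) OR (x AND NOT y AND v AND z) OR (x AND y AND v AND z)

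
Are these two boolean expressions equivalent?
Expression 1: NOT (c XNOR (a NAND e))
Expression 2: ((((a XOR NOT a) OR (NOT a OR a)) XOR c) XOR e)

No. Counterexample: with c=0, e=1, a=0, Expression 1 = 1 but Expression 2 = 0.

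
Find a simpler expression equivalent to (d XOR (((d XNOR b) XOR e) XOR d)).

By XOR self-cancellation ((E XOR v) XOR v = E):
= ((d XNOR b) XOR e)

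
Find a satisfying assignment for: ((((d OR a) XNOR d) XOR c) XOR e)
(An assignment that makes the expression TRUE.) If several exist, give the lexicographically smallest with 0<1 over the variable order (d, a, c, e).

d=0, a=0, c=0, e=0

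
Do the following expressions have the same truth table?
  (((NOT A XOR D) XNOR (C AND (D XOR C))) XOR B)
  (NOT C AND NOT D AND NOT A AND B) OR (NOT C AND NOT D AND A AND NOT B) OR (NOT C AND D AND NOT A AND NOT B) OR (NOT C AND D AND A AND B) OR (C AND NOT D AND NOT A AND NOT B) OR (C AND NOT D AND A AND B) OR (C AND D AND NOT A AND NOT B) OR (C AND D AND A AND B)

Yes, they are equivalent — the two output columns agree on all 16 assignments:
C | D | A | B | Expression 1 | Expression 2
-------------------------------------------
0 | 0 | 0 | 0 | 0 | 0
0 | 0 | 0 | 1 | 1 | 1
0 | 0 | 1 | 0 | 1 | 1
0 | 0 | 1 | 1 | 0 | 0
0 | 1 | 0 | 0 | 1 | 1
0 | 1 | 0 | 1 | 0 | 0
0 | 1 | 1 | 0 | 0 | 0
0 | 1 | 1 | 1 | 1 | 1
1 | 0 | 0 | 0 | 1 | 1
1 | 0 | 0 | 1 | 0 | 0
1 | 0 | 1 | 0 | 0 | 0
1 | 0 | 1 | 1 | 1 | 1
1 | 1 | 0 | 0 | 1 | 1
1 | 1 | 0 | 1 | 0 | 0
1 | 1 | 1 | 0 | 0 | 0
1 | 1 | 1 | 1 | 1 | 1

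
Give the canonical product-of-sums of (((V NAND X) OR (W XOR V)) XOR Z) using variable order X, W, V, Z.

ΠM(1, 3, 5, 7, 9, 11, 13, 14) = (X OR W OR V OR NOT Z) AND (X OR W OR NOT V OR NOT Z) AND (X OR NOT W OR V OR NOT Z) AND (X OR NOT W OR NOT V OR NOT Z) AND (NOT X OR W OR V OR NOT Z) AND (NOT X OR W OR NOT V OR NOT Z) AND (NOT X OR NOT W OR V OR NOT Z) AND (NOT X OR NOT W OR NOT V OR Z)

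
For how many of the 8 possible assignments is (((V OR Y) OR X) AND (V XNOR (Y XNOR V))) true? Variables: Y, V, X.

Satisfying assignments: (1,0,0), (1,0,1), (1,1,0), (1,1,1)
Count: 4 out of 8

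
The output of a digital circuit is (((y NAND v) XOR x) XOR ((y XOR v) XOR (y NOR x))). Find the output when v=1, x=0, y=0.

Substituting: (((0 NAND 1) XOR 0) XOR ((0 XOR 1) XOR (0 NOR 0)))
= 1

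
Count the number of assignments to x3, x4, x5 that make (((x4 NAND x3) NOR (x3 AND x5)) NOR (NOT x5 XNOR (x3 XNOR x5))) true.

Satisfying assignments: (1,0,0), (1,0,1), (1,1,1)
Count: 3 out of 8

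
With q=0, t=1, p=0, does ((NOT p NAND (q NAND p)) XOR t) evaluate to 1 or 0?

Substituting: ((NOT 0 NAND (0 NAND 0)) XOR 1)
= 1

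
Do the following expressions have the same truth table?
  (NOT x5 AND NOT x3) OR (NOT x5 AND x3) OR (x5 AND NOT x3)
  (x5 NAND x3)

Yes, they are equivalent — the two output columns agree on all 4 assignments:
x5 | x3 | Expression 1 | Expression 2
-------------------------------------
0 | 0 | 1 | 1
0 | 1 | 1 | 1
1 | 0 | 1 | 1
1 | 1 | 0 | 0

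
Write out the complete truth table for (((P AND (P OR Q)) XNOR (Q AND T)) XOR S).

Q | P | S | T | Output
----------------------
0 | 0 | 0 | 0 | 1
0 | 0 | 0 | 1 | 1
0 | 0 | 1 | 0 | 0
0 | 0 | 1 | 1 | 0
0 | 1 | 0 | 0 | 0
0 | 1 | 0 | 1 | 0
0 | 1 | 1 | 0 | 1
0 | 1 | 1 | 1 | 1
1 | 0 | 0 | 0 | 1
1 | 0 | 0 | 1 | 0
1 | 0 | 1 | 0 | 0
1 | 0 | 1 | 1 | 1
1 | 1 | 0 | 0 | 0
1 | 1 | 0 | 1 | 1
1 | 1 | 1 | 0 | 1
1 | 1 | 1 | 1 | 0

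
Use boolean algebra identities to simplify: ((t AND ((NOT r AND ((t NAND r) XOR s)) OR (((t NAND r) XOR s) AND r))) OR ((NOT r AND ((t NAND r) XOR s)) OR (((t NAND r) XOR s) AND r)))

By absorption (E OR (E AND v) = E) then distribution ((E AND v) OR (E AND NOT v) = E):
= ((t NAND r) XOR s)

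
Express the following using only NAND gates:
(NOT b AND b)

(((b NAND b) NAND b) NAND ((b NAND b) NAND b))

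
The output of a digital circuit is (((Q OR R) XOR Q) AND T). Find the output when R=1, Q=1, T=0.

Substituting: (((1 OR 1) XOR 1) AND 0)
= 0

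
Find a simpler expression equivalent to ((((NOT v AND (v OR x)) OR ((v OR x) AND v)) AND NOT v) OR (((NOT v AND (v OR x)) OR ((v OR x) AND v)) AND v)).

By distribution ((E AND v) OR (E AND NOT v) = E) then distribution ((E AND v) OR (E AND NOT v) = E):
= (v OR x)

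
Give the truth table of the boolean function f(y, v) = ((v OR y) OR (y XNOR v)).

y | v | Output
--------------
0 | 0 | 1
0 | 1 | 1
1 | 0 | 1
1 | 1 | 1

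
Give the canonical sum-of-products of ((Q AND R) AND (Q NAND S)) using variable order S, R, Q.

Σm(3) = (NOT S AND R AND Q)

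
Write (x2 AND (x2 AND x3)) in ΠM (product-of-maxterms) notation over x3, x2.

ΠM(0, 1, 2) = (x3 OR x2) AND (x3 OR NOT x2) AND (NOT x3 OR x2)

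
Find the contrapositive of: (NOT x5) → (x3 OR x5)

Contrapositive: NOT (x3 OR x5) → x5
Note: A statement and its contrapositive are logically equivalent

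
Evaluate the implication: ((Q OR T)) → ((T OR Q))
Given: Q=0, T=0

Antecedent ((Q OR T)) = 0; consequent ((T OR Q)) = 0.
0 → 0 = 1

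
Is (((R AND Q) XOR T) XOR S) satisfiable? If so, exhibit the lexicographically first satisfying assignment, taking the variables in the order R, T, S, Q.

R=0, T=0, S=1, Q=0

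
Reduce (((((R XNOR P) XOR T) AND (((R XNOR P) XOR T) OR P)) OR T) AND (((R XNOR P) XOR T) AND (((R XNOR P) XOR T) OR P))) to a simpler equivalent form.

By absorption (E AND (E OR v) = E) then absorption (E AND (E OR v) = E):
= ((R XNOR P) XOR T)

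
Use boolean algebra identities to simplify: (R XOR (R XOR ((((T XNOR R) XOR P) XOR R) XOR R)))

By XOR self-cancellation ((E XOR v) XOR v = E) then XOR self-cancellation ((E XOR v) XOR v = E):
= ((T XNOR R) XOR P)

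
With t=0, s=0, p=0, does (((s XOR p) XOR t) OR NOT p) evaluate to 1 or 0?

Substituting: (((0 XOR 0) XOR 0) OR NOT 0)
= 1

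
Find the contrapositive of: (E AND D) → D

Contrapositive: NOT D → NOT (E AND D)
Note: A statement and its contrapositive are logically equivalent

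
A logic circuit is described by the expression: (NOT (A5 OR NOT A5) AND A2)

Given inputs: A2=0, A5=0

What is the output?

Substituting: (NOT (0 OR NOT 0) AND 0)
= 0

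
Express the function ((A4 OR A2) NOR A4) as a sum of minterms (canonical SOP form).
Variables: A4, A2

Σm(0) = (NOT A4 AND NOT A2)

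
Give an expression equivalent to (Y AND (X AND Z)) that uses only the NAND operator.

((Y NAND ((X NAND Z) NAND (X NAND Z))) NAND (Y NAND ((X NAND Z) NAND (X NAND Z))))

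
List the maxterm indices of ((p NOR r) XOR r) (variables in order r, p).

ΠM(1) = (r OR NOT p)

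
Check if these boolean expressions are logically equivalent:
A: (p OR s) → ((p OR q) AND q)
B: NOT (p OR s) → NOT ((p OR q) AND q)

No, Inverse is not equivalent to original (counterexample: s=0, p=0, q=1)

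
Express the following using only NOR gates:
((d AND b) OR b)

((((d NOR d) NOR (b NOR b)) NOR b) NOR (((d NOR d) NOR (b NOR b)) NOR b))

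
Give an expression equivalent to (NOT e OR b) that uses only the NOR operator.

(((e NOR e) NOR b) NOR ((e NOR e) NOR b))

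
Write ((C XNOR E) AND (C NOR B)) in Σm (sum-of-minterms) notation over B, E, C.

Σm(0) = (NOT B AND NOT E AND NOT C)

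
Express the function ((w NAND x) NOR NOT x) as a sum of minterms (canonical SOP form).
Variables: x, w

Σm(3) = (x AND w)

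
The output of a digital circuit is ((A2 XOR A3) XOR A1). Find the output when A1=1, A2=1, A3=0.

Substituting: ((1 XOR 0) XOR 1)
= 0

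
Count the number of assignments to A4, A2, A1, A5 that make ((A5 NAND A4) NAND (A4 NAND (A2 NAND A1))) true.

Satisfying assignments: (1,0,0,0), (1,0,0,1), (1,0,1,0), (1,0,1,1), (1,1,0,0), (1,1,0,1), (1,1,1,1)
Count: 7 out of 16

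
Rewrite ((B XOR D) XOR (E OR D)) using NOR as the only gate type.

((((((((B NOR D) NOR (B NOR D)) NOR ((B NOR D) NOR (B NOR D))) NOR ((((B NOR B) NOR (D NOR D)) NOR ((B NOR B) NOR (D NOR D))) NOR (((B NOR B) NOR (D NOR D)) NOR ((B NOR B) NOR (D NOR D))))) NOR ((E NOR D) NOR (E NOR D))) NOR (((((B NOR D) NOR (B NOR D)) NOR ((B NOR D) NOR (B NOR D))) NOR ((((B NOR B) NOR (D NOR D)) NOR ((B NOR B) NOR (D NOR D))) NOR (((B NOR B) NOR (D NOR D)) NOR ((B NOR B) NOR (D NOR D))))) NOR ((E NOR D) NOR (E NOR D)))) NOR ((((((B NOR D) NOR (B NOR D)) NOR ((B NOR D) NOR (B NOR D))) NOR ((((B NOR B) NOR (D NOR D)) NOR ((B NOR B) NOR (D NOR D))) NOR (((B NOR B) NOR (D NOR D)) NOR ((B NOR B) NOR (D NOR D))))) NOR ((E NOR D) NOR (E NOR D))) NOR (((((B NOR D) NOR (B NOR D)) NOR ((B NOR D) NOR (B NOR D))) NOR ((((B NOR B) NOR (D NOR D)) NOR ((B NOR B) NOR (D NOR D))) NOR (((B NOR B) NOR (D NOR D)) NOR ((B NOR B) NOR (D NOR D))))) NOR ((E NOR D) NOR (E NOR D))))) NOR ((((((((B NOR D) NOR (B NOR D)) NOR ((B NOR D) NOR (B NOR D))) NOR ((((B NOR B) NOR (D NOR D)) NOR ((B NOR B) NOR (D NOR D))) NOR (((B NOR B) NOR (D NOR D)) NOR ((B NOR B) NOR (D NOR D))))) NOR ((((B NOR D) NOR (B NOR D)) NOR ((B NOR D) NOR (B NOR D))) NOR ((((B NOR B) NOR (D NOR D)) NOR ((B NOR B) NOR (D NOR D))) NOR (((B NOR B) NOR (D NOR D)) NOR ((B NOR B) NOR (D NOR D)))))) NOR (((E NOR D) NOR (E NOR D)) NOR ((E NOR D) NOR (E NOR D)))) NOR ((((((B NOR D) NOR (B NOR D)) NOR ((B NOR D) NOR (B NOR D))) NOR ((((B NOR B) NOR (D NOR D)) NOR ((B NOR B) NOR (D NOR D))) NOR (((B NOR B) NOR (D NOR D)) NOR ((B NOR B) NOR (D NOR D))))) NOR ((((B NOR D) NOR (B NOR D)) NOR ((B NOR D) NOR (B NOR D))) NOR ((((B NOR B) NOR (D NOR D)) NOR ((B NOR B) NOR (D NOR D))) NOR (((B NOR B) NOR (D NOR D)) NOR ((B NOR B) NOR (D NOR D)))))) NOR (((E NOR D) NOR (E NOR D)) NOR ((E NOR D) NOR (E NOR D))))) NOR (((((((B NOR D) NOR (B NOR D)) NOR ((B NOR D) NOR (B NOR D))) NOR ((((B NOR B) NOR (D NOR D)) NOR ((B NOR B) NOR (D NOR D))) NOR (((B NOR B) NOR (D NOR D)) NOR ((B NOR B) NOR (D NOR D))))) NOR ((((B NOR D) NOR (B NOR D)) NOR ((B NOR D) NOR (B NOR D))) NOR ((((B NOR B) NOR (D NOR D)) NOR ((B NOR B) NOR (D NOR D))) NOR (((B NOR B) NOR (D NOR D)) NOR ((B NOR B) NOR (D NOR D)))))) NOR (((E NOR D) NOR (E NOR D)) NOR ((E NOR D) NOR (E NOR D)))) NOR ((((((B NOR D) NOR (B NOR D)) NOR ((B NOR D) NOR (B NOR D))) NOR ((((B NOR B) NOR (D NOR D)) NOR ((B NOR B) NOR (D NOR D))) NOR (((B NOR B) NOR (D NOR D)) NOR ((B NOR B) NOR (D NOR D))))) NOR ((((B NOR D) NOR (B NOR D)) NOR ((B NOR D) NOR (B NOR D))) NOR ((((B NOR B) NOR (D NOR D)) NOR ((B NOR B) NOR (D NOR D))) NOR (((B NOR B) NOR (D NOR D)) NOR ((B NOR B) NOR (D NOR D)))))) NOR (((E NOR D) NOR (E NOR D)) NOR ((E NOR D) NOR (E NOR D)))))))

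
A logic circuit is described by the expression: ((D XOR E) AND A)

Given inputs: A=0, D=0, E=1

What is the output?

Substituting: ((0 XOR 1) AND 0)
= 0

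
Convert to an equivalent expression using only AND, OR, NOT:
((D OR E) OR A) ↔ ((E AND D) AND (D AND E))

(((D OR E) OR A) AND ((E AND D) AND (D AND E))) OR (NOT ((D OR E) OR A) AND NOT ((E AND D) AND (D AND E)))
(Biconditional = both true or both false)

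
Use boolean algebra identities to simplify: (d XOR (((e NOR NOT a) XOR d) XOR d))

By XOR self-cancellation ((E XOR v) XOR v = E):
= ((e NOR NOT a) XOR d)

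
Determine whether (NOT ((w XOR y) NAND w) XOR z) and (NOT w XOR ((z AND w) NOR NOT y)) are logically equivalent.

No. Counterexample: with z=0, w=0, y=0, Expression 1 = 0 but Expression 2 = 1.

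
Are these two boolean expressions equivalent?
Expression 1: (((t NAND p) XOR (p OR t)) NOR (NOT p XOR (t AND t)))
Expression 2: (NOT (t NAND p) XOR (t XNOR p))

No. Counterexample: with p=0, t=0, Expression 1 = 0 but Expression 2 = 1.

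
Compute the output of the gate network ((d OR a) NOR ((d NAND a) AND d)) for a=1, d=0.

Substituting: ((0 OR 1) NOR ((0 NAND 1) AND 0))
= 0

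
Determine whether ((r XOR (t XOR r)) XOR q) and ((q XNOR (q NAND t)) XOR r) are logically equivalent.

No. Counterexample: with r=0, t=1, q=0, Expression 1 = 1 but Expression 2 = 0.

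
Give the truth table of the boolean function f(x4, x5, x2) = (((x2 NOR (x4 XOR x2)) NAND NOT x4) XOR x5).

x4 | x5 | x2 | Output
---------------------
0 | 0 | 0 | 0
0 | 0 | 1 | 1
0 | 1 | 0 | 1
0 | 1 | 1 | 0
1 | 0 | 0 | 1
1 | 0 | 1 | 1
1 | 1 | 0 | 0
1 | 1 | 1 | 0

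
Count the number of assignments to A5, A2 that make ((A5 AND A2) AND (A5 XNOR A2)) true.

Satisfying assignments: (1,1)
Count: 1 out of 4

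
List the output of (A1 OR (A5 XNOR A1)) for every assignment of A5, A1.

A5 | A1 | Output
----------------
0 | 0 | 1
0 | 1 | 1
1 | 0 | 0
1 | 1 | 1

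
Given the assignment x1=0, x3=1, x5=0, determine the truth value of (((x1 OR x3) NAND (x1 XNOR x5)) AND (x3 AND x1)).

Substituting: (((0 OR 1) NAND (0 XNOR 0)) AND (1 AND 0))
= 0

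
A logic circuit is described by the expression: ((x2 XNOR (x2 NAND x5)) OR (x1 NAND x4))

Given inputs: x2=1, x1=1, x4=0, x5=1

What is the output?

Substituting: ((1 XNOR (1 NAND 1)) OR (1 NAND 0))
= 1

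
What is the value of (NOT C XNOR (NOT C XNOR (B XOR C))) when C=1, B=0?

Substituting: (NOT 1 XNOR (NOT 1 XNOR (0 XOR 1)))
= 1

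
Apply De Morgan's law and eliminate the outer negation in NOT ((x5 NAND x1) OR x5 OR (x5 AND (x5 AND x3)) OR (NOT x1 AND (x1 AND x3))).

NOT (x5 NAND x1) AND NOT x5 AND NOT (x5 AND (x5 AND x3)) AND NOT (NOT x1 AND (x1 AND x3))
De Morgan's: NOT(OR of terms) = AND of negations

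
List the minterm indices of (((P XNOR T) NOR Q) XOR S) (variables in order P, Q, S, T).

Σm(1, 2, 6, 7, 8, 11, 14, 15) = (NOT P AND NOT Q AND NOT S AND T) OR (NOT P AND NOT Q AND S AND NOT T) OR (NOT P AND Q AND S AND NOT T) OR (NOT P AND Q AND S AND T) OR (P AND NOT Q AND NOT S AND NOT T) OR (P AND NOT Q AND S AND T) OR (P AND Q AND S AND NOT T) OR (P AND Q AND S AND T)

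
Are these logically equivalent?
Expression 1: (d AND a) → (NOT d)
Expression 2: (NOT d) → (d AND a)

No, Converse is not equivalent to original (counterexample: d=0, b=0, a=0)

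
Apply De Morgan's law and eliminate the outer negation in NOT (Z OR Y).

NOT Z AND NOT Y
De Morgan's: NOT(OR of terms) = AND of negations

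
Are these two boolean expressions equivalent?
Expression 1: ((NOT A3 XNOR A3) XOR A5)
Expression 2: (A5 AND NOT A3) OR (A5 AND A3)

Yes, they are equivalent — the two output columns agree on all 4 assignments:
A5 | A3 | Expression 1 | Expression 2
-------------------------------------
0 | 0 | 0 | 0
0 | 1 | 0 | 0
1 | 0 | 1 | 1
1 | 1 | 1 | 1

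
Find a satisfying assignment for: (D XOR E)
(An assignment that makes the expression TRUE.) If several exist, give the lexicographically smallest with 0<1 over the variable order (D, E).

D=0, E=1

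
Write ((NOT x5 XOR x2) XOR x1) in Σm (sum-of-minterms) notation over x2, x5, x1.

Σm(0, 3, 5, 6) = (NOT x2 AND NOT x5 AND NOT x1) OR (NOT x2 AND x5 AND x1) OR (x2 AND NOT x5 AND x1) OR (x2 AND x5 AND NOT x1)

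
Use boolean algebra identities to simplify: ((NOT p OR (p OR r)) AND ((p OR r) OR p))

By distribution ((E OR v) AND (E OR NOT v) = E):
= (p OR r)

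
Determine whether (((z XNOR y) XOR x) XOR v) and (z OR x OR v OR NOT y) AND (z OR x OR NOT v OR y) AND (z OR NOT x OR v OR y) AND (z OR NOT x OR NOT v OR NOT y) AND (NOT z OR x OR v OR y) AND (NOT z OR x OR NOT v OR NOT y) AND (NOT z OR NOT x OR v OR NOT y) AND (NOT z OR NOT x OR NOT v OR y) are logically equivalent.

Yes, they are equivalent — the two output columns agree on all 16 assignments:
z | x | v | y | Expression 1 | Expression 2
-------------------------------------------
0 | 0 | 0 | 0 | 1 | 1
0 | 0 | 0 | 1 | 0 | 0
0 | 0 | 1 | 0 | 0 | 0
0 | 0 | 1 | 1 | 1 | 1
0 | 1 | 0 | 0 | 0 | 0
0 | 1 | 0 | 1 | 1 | 1
0 | 1 | 1 | 0 | 1 | 1
0 | 1 | 1 | 1 | 0 | 0
1 | 0 | 0 | 0 | 0 | 0
1 | 0 | 0 | 1 | 1 | 1
1 | 0 | 1 | 0 | 1 | 1
1 | 0 | 1 | 1 | 0 | 0
1 | 1 | 0 | 0 | 1 | 1
1 | 1 | 0 | 1 | 0 | 0
1 | 1 | 1 | 0 | 0 | 0
1 | 1 | 1 | 1 | 1 | 1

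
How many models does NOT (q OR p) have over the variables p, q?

Satisfying assignments: (0,0)
Count: 1 out of 4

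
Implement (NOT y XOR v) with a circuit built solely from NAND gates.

(((y NAND y) NAND ((y NAND y) NAND v)) NAND (v NAND ((y NAND y) NAND v)))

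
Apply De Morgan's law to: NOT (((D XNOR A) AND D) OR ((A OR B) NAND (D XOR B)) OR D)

NOT ((D XNOR A) AND D) AND NOT ((A OR B) NAND (D XOR B)) AND NOT D
De Morgan's: NOT(OR of terms) = AND of negations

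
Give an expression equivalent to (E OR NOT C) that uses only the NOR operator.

((E NOR (C NOR C)) NOR (E NOR (C NOR C)))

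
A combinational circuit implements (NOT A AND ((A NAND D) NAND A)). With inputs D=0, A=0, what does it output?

Substituting: (NOT 0 AND ((0 NAND 0) NAND 0))
= 1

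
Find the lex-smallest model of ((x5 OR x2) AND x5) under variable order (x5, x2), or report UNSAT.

x5=1, x2=0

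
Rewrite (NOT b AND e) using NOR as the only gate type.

(((b NOR b) NOR (b NOR b)) NOR (e NOR e))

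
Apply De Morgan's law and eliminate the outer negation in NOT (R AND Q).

NOT R OR NOT Q
De Morgan's: NOT(AND of terms) = OR of negations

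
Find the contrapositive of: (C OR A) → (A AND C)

Contrapositive: NOT (A AND C) → NOT (C OR A)
Note: A statement and its contrapositive are logically equivalent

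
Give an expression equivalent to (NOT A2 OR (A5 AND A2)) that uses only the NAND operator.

(((A2 NAND A2) NAND (A2 NAND A2)) NAND (((A5 NAND A2) NAND (A5 NAND A2)) NAND ((A5 NAND A2) NAND (A5 NAND A2))))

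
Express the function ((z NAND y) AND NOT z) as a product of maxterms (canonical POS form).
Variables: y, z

ΠM(1, 3) = (y OR NOT z) AND (NOT y OR NOT z)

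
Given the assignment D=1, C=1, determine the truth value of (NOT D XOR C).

Substituting: (NOT 1 XOR 1)
= 1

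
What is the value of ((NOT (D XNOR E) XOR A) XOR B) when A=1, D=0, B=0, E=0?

Substituting: ((NOT (0 XNOR 0) XOR 1) XOR 0)
= 1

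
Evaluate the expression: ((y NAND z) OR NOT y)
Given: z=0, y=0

Substituting: ((0 NAND 0) OR NOT 0)
= 1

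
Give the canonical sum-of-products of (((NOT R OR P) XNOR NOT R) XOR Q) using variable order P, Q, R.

Σm(0, 1, 4, 7) = (NOT P AND NOT Q AND NOT R) OR (NOT P AND NOT Q AND R) OR (P AND NOT Q AND NOT R) OR (P AND Q AND R)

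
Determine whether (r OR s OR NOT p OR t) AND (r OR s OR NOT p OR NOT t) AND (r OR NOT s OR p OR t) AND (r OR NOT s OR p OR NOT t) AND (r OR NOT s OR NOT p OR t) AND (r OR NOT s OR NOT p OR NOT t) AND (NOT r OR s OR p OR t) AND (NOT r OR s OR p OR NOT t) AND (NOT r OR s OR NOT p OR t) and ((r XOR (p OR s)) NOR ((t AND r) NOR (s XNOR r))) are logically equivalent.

Yes, they are equivalent — the two output columns agree on all 16 assignments:
r | s | p | t | Expression 1 | Expression 2
-------------------------------------------
0 | 0 | 0 | 0 | 1 | 1
0 | 0 | 0 | 1 | 1 | 1
0 | 0 | 1 | 0 | 0 | 0
0 | 0 | 1 | 1 | 0 | 0
0 | 1 | 0 | 0 | 0 | 0
0 | 1 | 0 | 1 | 0 | 0
0 | 1 | 1 | 0 | 0 | 0
0 | 1 | 1 | 1 | 0 | 0
1 | 0 | 0 | 0 | 0 | 0
1 | 0 | 0 | 1 | 0 | 0
1 | 0 | 1 | 0 | 0 | 0
1 | 0 | 1 | 1 | 1 | 1
1 | 1 | 0 | 0 | 1 | 1
1 | 1 | 0 | 1 | 1 | 1
1 | 1 | 1 | 0 | 1 | 1
1 | 1 | 1 | 1 | 1 | 1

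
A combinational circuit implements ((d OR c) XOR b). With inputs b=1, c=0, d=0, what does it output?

Substituting: ((0 OR 0) XOR 1)
= 1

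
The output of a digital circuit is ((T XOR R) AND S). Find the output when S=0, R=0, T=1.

Substituting: ((1 XOR 0) AND 0)
= 0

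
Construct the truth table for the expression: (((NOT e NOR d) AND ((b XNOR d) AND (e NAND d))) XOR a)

e | d | a | b | Output
----------------------
0 | 0 | 0 | 0 | 0
0 | 0 | 0 | 1 | 0
0 | 0 | 1 | 0 | 1
0 | 0 | 1 | 1 | 1
0 | 1 | 0 | 0 | 0
0 | 1 | 0 | 1 | 0
0 | 1 | 1 | 0 | 1
0 | 1 | 1 | 1 | 1
1 | 0 | 0 | 0 | 1
1 | 0 | 0 | 1 | 0
1 | 0 | 1 | 0 | 0
1 | 0 | 1 | 1 | 1
1 | 1 | 0 | 0 | 0
1 | 1 | 0 | 1 | 0
1 | 1 | 1 | 0 | 1
1 | 1 | 1 | 1 | 1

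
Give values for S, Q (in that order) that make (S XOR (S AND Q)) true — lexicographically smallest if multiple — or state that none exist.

S=1, Q=0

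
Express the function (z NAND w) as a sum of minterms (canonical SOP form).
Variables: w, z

Σm(0, 1, 2) = (NOT w AND NOT z) OR (NOT w AND z) OR (w AND NOT z)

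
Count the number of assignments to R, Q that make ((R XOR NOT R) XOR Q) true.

Satisfying assignments: (0,0), (1,0)
Count: 2 out of 4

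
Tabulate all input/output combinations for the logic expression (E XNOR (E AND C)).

C | E | Output
--------------
0 | 0 | 1
0 | 1 | 0
1 | 0 | 1
1 | 1 | 1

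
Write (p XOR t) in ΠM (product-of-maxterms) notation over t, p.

ΠM(0, 3) = (t OR p) AND (NOT t OR NOT p)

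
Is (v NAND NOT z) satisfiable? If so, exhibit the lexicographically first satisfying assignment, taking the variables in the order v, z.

v=0, z=0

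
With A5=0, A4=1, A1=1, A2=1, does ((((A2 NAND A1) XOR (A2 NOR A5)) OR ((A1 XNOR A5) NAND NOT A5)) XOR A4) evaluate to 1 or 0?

Substituting: ((((1 NAND 1) XOR (1 NOR 0)) OR ((1 XNOR 0) NAND NOT 0)) XOR 1)
= 0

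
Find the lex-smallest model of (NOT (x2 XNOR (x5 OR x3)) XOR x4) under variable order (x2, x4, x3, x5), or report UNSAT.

x2=0, x4=0, x3=0, x5=1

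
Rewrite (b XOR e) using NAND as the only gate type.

((b NAND (b NAND e)) NAND (e NAND (b NAND e)))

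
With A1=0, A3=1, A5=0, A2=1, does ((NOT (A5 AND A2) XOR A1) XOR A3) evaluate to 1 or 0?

Substituting: ((NOT (0 AND 1) XOR 0) XOR 1)
= 0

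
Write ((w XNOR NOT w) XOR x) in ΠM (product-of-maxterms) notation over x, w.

ΠM(0, 1) = (x OR w) AND (x OR NOT w)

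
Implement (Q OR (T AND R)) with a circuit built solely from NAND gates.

((Q NAND Q) NAND (((T NAND R) NAND (T NAND R)) NAND ((T NAND R) NAND (T NAND R))))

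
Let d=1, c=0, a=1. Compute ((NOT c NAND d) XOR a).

Substituting: ((NOT 0 NAND 1) XOR 1)
= 1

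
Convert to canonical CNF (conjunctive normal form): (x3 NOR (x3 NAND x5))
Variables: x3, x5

(x3 OR x5) AND (x3 OR NOT x5) AND (NOT x3 OR x5) AND (NOT x3 OR NOT x5)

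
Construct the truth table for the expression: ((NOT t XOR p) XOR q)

p | t | q | Output
------------------
0 | 0 | 0 | 1
0 | 0 | 1 | 0
0 | 1 | 0 | 0
0 | 1 | 1 | 1
1 | 0 | 0 | 0
1 | 0 | 1 | 1
1 | 1 | 0 | 1
1 | 1 | 1 | 0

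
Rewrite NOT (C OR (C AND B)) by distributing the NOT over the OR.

NOT C AND NOT (C AND B)
De Morgan's: NOT(OR of terms) = AND of negations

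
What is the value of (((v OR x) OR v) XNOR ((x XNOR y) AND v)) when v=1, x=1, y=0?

Substituting: (((1 OR 1) OR 1) XNOR ((1 XNOR 0) AND 1))
= 0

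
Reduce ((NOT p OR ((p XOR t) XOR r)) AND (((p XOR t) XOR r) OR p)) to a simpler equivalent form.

By distribution ((E OR v) AND (E OR NOT v) = E):
= ((p XOR t) XOR r)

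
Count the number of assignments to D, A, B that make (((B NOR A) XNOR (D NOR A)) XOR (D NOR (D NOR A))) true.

Satisfying assignments: (0,0,0), (1,0,1), (1,1,0), (1,1,1)
Count: 4 out of 8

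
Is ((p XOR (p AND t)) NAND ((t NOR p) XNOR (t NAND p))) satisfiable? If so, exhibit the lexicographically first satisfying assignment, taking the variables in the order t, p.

t=0, p=0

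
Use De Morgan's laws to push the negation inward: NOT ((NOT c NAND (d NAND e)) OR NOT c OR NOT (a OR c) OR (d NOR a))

NOT (NOT c NAND (d NAND e)) AND c AND (a OR c) AND NOT (d NOR a)
De Morgan's: NOT(OR of terms) = AND of negations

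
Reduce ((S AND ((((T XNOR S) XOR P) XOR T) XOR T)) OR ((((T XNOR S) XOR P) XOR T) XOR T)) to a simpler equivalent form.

By absorption (E OR (E AND v) = E) then XOR self-cancellation ((E XOR v) XOR v = E):
= ((T XNOR S) XOR P)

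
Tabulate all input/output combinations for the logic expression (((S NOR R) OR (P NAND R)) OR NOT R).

S | R | P | Output
------------------
0 | 0 | 0 | 1
0 | 0 | 1 | 1
0 | 1 | 0 | 1
0 | 1 | 1 | 0
1 | 0 | 0 | 1
1 | 0 | 1 | 1
1 | 1 | 0 | 1
1 | 1 | 1 | 0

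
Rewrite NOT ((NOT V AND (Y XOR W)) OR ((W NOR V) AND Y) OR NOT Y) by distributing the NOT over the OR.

NOT (NOT V AND (Y XOR W)) AND NOT ((W NOR V) AND Y) AND Y
De Morgan's: NOT(OR of terms) = AND of negations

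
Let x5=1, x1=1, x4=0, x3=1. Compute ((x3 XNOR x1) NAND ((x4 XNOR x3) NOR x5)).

Substituting: ((1 XNOR 1) NAND ((0 XNOR 1) NOR 1))
= 1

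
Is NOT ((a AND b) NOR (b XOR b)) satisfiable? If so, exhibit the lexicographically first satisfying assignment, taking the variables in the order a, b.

a=1, b=1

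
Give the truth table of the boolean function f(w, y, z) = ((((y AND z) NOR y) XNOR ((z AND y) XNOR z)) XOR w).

w | y | z | Output
------------------
0 | 0 | 0 | 1
0 | 0 | 1 | 0
0 | 1 | 0 | 0
0 | 1 | 1 | 0
1 | 0 | 0 | 0
1 | 0 | 1 | 1
1 | 1 | 0 | 1
1 | 1 | 1 | 1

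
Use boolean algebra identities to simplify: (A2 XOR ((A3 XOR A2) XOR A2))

By XOR self-cancellation ((E XOR v) XOR v = E):
= (A3 XOR A2)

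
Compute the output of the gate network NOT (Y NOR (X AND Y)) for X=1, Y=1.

Substituting: NOT (1 NOR (1 AND 1))
= 1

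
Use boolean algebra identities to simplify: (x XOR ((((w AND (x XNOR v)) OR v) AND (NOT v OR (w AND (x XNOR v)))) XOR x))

By XOR self-cancellation ((E XOR v) XOR v = E) then distribution ((E OR v) AND (E OR NOT v) = E):
= (w AND (x XNOR v))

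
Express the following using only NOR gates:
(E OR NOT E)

((E NOR (E NOR E)) NOR (E NOR (E NOR E)))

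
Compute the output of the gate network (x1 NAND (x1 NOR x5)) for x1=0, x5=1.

Substituting: (0 NAND (0 NOR 1))
= 1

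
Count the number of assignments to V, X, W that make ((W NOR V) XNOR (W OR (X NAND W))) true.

Satisfying assignments: (0,0,0), (0,1,0)
Count: 2 out of 8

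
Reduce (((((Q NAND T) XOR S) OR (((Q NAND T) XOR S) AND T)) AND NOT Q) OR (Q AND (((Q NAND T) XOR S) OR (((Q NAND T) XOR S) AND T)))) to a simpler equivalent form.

By distribution ((E AND v) OR (E AND NOT v) = E) then absorption (E OR (E AND v) = E):
= ((Q NAND T) XOR S)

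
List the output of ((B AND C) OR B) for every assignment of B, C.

B | C | Output
--------------
0 | 0 | 0
0 | 1 | 0
1 | 0 | 1
1 | 1 | 1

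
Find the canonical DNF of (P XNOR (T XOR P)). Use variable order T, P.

(NOT T AND NOT P) OR (NOT T AND P)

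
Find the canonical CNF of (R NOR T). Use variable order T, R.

(T OR NOT R) AND (NOT T OR R) AND (NOT T OR NOT R)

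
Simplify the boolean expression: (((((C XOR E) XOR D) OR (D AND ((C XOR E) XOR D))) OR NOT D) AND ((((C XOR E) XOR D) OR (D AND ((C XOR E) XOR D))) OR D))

By distribution ((E OR v) AND (E OR NOT v) = E) then absorption (E OR (E AND v) = E):
= ((C XOR E) XOR D)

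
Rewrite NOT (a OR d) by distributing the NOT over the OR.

NOT a AND NOT d
De Morgan's: NOT(OR of terms) = AND of negations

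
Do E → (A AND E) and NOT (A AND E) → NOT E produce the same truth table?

Yes, Contrapositive is always equivalent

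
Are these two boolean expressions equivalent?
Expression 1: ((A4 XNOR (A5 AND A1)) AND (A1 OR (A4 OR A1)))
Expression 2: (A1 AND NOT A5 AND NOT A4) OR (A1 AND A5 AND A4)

Yes, they are equivalent — the two output columns agree on all 8 assignments:
A1 | A5 | A4 | Expression 1 | Expression 2
------------------------------------------
0 | 0 | 0 | 0 | 0
0 | 0 | 1 | 0 | 0
0 | 1 | 0 | 0 | 0
0 | 1 | 1 | 0 | 0
1 | 0 | 0 | 1 | 1
1 | 0 | 1 | 0 | 0
1 | 1 | 0 | 0 | 0
1 | 1 | 1 | 1 | 1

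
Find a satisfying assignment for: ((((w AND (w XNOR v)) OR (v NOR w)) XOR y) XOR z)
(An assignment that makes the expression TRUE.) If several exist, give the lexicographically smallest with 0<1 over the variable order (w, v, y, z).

w=0, v=0, y=0, z=0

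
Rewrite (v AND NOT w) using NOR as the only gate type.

((v NOR v) NOR ((w NOR w) NOR (w NOR w)))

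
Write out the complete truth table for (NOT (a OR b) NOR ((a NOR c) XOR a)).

c | b | a | Output
------------------
0 | 0 | 0 | 0
0 | 0 | 1 | 0
0 | 1 | 0 | 0
0 | 1 | 1 | 0
1 | 0 | 0 | 0
1 | 0 | 1 | 0
1 | 1 | 0 | 1
1 | 1 | 1 | 0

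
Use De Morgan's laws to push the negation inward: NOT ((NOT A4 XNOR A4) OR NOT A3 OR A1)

NOT (NOT A4 XNOR A4) AND A3 AND NOT A1
De Morgan's: NOT(OR of terms) = AND of negations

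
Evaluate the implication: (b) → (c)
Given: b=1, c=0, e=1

Antecedent (b) = 1; consequent (c) = 0.
1 → 0 = 0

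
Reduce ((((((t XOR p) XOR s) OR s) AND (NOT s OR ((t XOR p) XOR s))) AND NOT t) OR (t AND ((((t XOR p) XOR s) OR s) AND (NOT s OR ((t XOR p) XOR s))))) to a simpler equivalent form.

By distribution ((E AND v) OR (E AND NOT v) = E) then distribution ((E OR v) AND (E OR NOT v) = E):
= ((t XOR p) XOR s)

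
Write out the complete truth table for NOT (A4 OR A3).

A3 | A4 | Output
----------------
0 | 0 | 1
0 | 1 | 0
1 | 0 | 0
1 | 1 | 0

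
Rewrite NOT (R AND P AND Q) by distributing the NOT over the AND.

NOT R OR NOT P OR NOT Q
De Morgan's: NOT(AND of terms) = OR of negations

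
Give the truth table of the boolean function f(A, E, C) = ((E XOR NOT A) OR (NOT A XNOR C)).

A | E | C | Output
------------------
0 | 0 | 0 | 1
0 | 0 | 1 | 1
0 | 1 | 0 | 0
0 | 1 | 1 | 1
1 | 0 | 0 | 1
1 | 0 | 1 | 0
1 | 1 | 0 | 1
1 | 1 | 1 | 1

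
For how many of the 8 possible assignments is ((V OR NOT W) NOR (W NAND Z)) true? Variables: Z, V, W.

Satisfying assignments: (1,0,1)
Count: 1 out of 8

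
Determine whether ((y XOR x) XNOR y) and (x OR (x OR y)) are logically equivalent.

No. Counterexample: with y=0, x=0, Expression 1 = 1 but Expression 2 = 0.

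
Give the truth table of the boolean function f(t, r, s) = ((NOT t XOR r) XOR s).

t | r | s | Output
------------------
0 | 0 | 0 | 1
0 | 0 | 1 | 0
0 | 1 | 0 | 0
0 | 1 | 1 | 1
1 | 0 | 0 | 0
1 | 0 | 1 | 1
1 | 1 | 0 | 1
1 | 1 | 1 | 0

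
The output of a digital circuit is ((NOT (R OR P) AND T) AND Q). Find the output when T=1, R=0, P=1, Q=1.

Substituting: ((NOT (0 OR 1) AND 1) AND 1)
= 0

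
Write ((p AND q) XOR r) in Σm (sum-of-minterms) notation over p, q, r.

Σm(1, 3, 5, 6) = (NOT p AND NOT q AND r) OR (NOT p AND q AND r) OR (p AND NOT q AND r) OR (p AND q AND NOT r)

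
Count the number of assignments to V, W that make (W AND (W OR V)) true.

Satisfying assignments: (0,1), (1,1)
Count: 2 out of 4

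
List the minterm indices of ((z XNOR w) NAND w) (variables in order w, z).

Σm(0, 1, 2) = (NOT w AND NOT z) OR (NOT w AND z) OR (w AND NOT z)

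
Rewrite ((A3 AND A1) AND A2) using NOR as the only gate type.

((((A3 NOR A3) NOR (A1 NOR A1)) NOR ((A3 NOR A3) NOR (A1 NOR A1))) NOR (A2 NOR A2))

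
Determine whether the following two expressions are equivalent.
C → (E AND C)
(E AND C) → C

No, Converse is not equivalent to original (counterexample: C=1, E=0)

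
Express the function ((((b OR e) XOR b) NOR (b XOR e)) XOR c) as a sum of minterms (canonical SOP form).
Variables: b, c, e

Σm(0, 3, 5, 6) = (NOT b AND NOT c AND NOT e) OR (NOT b AND c AND e) OR (b AND NOT c AND e) OR (b AND c AND NOT e)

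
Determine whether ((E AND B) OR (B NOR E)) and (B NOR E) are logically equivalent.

No. Counterexample: with B=1, E=1, Expression 1 = 1 but Expression 2 = 0.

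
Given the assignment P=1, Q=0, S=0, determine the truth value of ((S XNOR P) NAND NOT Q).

Substituting: ((0 XNOR 1) NAND NOT 0)
= 1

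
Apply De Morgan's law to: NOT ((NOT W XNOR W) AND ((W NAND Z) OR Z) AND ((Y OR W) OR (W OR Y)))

NOT (NOT W XNOR W) OR NOT ((W NAND Z) OR Z) OR NOT ((Y OR W) OR (W OR Y))
De Morgan's: NOT(AND of terms) = OR of negations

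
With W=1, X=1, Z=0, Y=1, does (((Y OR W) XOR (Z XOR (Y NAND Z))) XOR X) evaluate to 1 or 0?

Substituting: (((1 OR 1) XOR (0 XOR (1 NAND 0))) XOR 1)
= 1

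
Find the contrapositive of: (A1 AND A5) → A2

Contrapositive: NOT A2 → NOT (A1 AND A5)
Note: A statement and its contrapositive are logically equivalent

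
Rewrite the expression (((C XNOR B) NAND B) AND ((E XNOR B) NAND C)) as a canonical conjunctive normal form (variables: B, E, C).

(B OR E OR NOT C) AND (NOT B OR E OR NOT C) AND (NOT B OR NOT E OR NOT C)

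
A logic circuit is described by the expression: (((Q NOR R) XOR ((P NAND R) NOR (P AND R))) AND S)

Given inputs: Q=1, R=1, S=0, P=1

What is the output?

Substituting: (((1 NOR 1) XOR ((1 NAND 1) NOR (1 AND 1))) AND 0)
= 0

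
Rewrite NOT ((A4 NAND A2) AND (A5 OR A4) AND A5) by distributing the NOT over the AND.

NOT (A4 NAND A2) OR NOT (A5 OR A4) OR NOT A5
De Morgan's: NOT(AND of terms) = OR of negations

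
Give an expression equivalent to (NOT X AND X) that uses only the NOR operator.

(((X NOR X) NOR (X NOR X)) NOR (X NOR X))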